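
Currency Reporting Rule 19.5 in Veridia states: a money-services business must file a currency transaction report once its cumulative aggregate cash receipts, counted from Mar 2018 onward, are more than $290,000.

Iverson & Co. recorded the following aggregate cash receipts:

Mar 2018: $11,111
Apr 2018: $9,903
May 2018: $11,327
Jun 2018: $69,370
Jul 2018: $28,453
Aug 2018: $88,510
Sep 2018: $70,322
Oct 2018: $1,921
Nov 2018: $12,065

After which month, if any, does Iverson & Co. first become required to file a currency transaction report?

Oct 2018

Through Mar 2018: $11,111
Through Apr 2018: $21,014
Through May 2018: $32,341
Through Jun 2018: $101,711
Through Jul 2018: $130,164
Through Aug 2018: $218,674
Through Sep 2018: $288,996
Through Oct 2018: $290,917 ← exceeds threshold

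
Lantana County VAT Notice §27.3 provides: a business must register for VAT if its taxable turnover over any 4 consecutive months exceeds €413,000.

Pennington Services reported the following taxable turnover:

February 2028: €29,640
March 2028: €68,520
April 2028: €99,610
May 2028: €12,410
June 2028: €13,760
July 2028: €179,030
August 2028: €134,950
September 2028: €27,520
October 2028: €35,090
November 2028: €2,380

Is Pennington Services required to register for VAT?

No

February 2028–May 2028: €29,640 + €68,520 + €99,610 + €12,410 = €210,180 (under)
March 2028–June 2028: €68,520 + €99,610 + €12,410 + €13,760 = €194,300 (under)
April 2028–July 2028: €99,610 + €12,410 + €13,760 + €179,030 = €304,810 (under)
May 2028–August 2028: €12,410 + €13,760 + €179,030 + €134,950 = €340,150 (under)
June 2028–September 2028: €13,760 + €179,030 + €134,950 + €27,520 = €355,260 (under)
July 2028–October 2028: €179,030 + €134,950 + €27,520 + €35,090 = €376,590 (under)
August 2028–November 2028: €134,950 + €27,520 + €35,090 + €2,380 = €199,940 (under)
No window exceeds €413,000.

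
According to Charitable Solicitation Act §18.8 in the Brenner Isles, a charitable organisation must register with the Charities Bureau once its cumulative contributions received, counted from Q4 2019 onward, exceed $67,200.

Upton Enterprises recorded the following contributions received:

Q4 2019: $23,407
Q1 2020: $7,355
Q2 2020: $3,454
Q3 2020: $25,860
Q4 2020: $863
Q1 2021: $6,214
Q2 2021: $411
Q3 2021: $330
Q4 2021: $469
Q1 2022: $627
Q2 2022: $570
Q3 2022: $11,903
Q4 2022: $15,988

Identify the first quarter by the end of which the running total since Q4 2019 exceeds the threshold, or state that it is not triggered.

Through Q4 2019: $23,407
Through Q1 2020: $30,762
Through Q2 2020: $34,216
Through Q3 2020: $60,076
Through Q4 2020: $60,939
Through Q1 2021: $67,153
Through Q2 2021: $67,564 ← exceeds threshold

Q2 2021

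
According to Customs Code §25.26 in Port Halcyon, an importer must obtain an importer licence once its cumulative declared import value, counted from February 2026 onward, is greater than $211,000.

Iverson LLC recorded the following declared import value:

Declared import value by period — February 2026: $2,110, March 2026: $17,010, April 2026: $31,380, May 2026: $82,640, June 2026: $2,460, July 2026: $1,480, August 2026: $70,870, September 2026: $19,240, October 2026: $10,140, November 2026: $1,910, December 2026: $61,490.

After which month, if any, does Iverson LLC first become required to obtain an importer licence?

September 2026

Through February 2026: $2,110
Through March 2026: $19,120
Through April 2026: $50,500
Through May 2026: $133,140
Through June 2026: $135,600
Through July 2026: $137,080
Through August 2026: $207,950
Through September 2026: $227,190 ← exceeds threshold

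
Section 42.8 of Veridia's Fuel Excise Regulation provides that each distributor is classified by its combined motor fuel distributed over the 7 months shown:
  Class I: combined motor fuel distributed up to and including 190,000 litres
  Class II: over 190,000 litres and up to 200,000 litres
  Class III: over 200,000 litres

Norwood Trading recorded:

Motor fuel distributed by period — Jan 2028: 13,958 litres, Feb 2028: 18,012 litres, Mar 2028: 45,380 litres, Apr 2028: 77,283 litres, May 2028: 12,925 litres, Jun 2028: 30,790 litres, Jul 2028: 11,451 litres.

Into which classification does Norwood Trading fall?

Combined motor fuel distributed: 13,958 litres + 18,012 litres + 45,380 litres + 77,283 litres + 12,925 litres + 30,790 litres + 11,451 litres = 209,799 litres.
209,799 litres > 200,000 litres, so Class III applies.

Class III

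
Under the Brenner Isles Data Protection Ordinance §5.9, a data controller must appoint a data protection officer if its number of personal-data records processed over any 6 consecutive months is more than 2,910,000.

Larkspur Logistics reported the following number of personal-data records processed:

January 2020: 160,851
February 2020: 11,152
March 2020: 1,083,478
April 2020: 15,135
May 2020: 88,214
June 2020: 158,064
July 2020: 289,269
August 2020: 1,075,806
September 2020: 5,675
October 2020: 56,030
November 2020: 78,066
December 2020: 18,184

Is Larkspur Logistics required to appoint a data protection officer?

No

January 2020–June 2020: 160,851 + 11,152 + 1,083,478 + 15,135 + 88,214 + 158,064 = 1,516,894 (under)
February 2020–July 2020: 11,152 + 1,083,478 + 15,135 + 88,214 + 158,064 + 289,269 = 1,645,312 (under)
March 2020–August 2020: 1,083,478 + 15,135 + 88,214 + 158,064 + 289,269 + 1,075,806 = 2,709,966 (under)
April 2020–September 2020: 15,135 + 88,214 + 158,064 + 289,269 + 1,075,806 + 5,675 = 1,632,163 (under)
May 2020–October 2020: 88,214 + 158,064 + 289,269 + 1,075,806 + 5,675 + 56,030 = 1,673,058 (under)
June 2020–November 2020: 158,064 + 289,269 + 1,075,806 + 5,675 + 56,030 + 78,066 = 1,662,910 (under)
July 2020–December 2020: 289,269 + 1,075,806 + 5,675 + 56,030 + 78,066 + 18,184 = 1,523,030 (under)
No window exceeds 2,910,000.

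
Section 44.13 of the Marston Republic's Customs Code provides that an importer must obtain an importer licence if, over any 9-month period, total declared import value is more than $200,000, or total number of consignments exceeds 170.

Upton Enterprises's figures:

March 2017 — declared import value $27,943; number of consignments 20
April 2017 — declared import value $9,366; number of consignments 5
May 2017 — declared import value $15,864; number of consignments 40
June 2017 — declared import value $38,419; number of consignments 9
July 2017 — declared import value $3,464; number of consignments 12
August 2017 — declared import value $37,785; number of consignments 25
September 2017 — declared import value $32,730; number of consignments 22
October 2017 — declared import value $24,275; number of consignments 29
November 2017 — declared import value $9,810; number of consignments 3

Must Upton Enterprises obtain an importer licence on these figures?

Total declared import value: $27,943 + $9,366 + $15,864 + $38,419 + $3,464 + $37,785 + $32,730 + $24,275 + $9,810 = $199,656 (≤ $200,000).
Total number of consignments: 20 + 5 + 40 + 9 + 12 + 25 + 22 + 29 + 3 = 165 (≤ 170).
The test is 'or': neither threshold is exceeded.

No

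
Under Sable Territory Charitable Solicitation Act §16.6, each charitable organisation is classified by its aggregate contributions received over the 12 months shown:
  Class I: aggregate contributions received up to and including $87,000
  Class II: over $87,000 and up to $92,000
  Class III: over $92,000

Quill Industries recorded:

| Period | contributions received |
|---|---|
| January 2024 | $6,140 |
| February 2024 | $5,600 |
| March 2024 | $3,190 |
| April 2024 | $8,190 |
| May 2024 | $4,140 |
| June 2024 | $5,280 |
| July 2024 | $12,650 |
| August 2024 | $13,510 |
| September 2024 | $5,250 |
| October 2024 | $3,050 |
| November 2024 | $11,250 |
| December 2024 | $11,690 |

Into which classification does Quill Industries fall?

Aggregate contributions received: $6,140 + $5,600 + $3,190 + $8,190 + $4,140 + $5,280 + $12,650 + $13,510 + $5,250 + $3,050 + $11,250 + $11,690 = $89,940.
$87,000 < $89,940 ≤ $92,000, so Class II applies.

Class II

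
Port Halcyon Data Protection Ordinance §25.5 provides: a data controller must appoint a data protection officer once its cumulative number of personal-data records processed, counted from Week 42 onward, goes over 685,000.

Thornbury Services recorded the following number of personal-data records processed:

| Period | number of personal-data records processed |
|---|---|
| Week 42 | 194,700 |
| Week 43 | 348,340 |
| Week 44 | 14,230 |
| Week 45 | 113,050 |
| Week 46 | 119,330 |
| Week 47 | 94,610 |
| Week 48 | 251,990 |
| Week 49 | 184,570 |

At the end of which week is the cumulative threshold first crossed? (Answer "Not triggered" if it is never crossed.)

Week 46

Through Week 42: 194,700
Through Week 43: 543,040
Through Week 44: 557,270
Through Week 45: 670,320
Through Week 46: 789,650 ← exceeds threshold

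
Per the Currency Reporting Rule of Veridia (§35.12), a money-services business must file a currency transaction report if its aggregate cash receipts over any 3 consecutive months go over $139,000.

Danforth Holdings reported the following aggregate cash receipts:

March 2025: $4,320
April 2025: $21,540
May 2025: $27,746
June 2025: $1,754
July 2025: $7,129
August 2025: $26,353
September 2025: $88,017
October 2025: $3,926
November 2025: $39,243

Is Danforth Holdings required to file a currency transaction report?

March 2025–May 2025: $4,320 + $21,540 + $27,746 = $53,606 (under)
April 2025–June 2025: $21,540 + $27,746 + $1,754 = $51,040 (under)
May 2025–July 2025: $27,746 + $1,754 + $7,129 = $36,629 (under)
June 2025–August 2025: $1,754 + $7,129 + $26,353 = $35,236 (under)
July 2025–September 2025: $7,129 + $26,353 + $88,017 = $121,499 (under)
August 2025–October 2025: $26,353 + $88,017 + $3,926 = $118,296 (under)
September 2025–November 2025: $88,017 + $3,926 + $39,243 = $131,186 (under)
No window exceeds $139,000.

No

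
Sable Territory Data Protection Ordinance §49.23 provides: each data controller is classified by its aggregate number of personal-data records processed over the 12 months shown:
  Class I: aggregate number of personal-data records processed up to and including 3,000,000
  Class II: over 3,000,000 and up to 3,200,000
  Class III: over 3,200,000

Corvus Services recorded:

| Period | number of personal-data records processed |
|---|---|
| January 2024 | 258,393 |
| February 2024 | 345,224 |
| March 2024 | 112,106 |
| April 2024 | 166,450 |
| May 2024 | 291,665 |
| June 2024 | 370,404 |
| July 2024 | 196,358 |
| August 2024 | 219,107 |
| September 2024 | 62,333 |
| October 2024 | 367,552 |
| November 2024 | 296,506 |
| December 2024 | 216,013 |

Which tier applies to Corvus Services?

Class I

Aggregate number of personal-data records processed: 258,393 + 345,224 + 112,106 + 166,450 + 291,665 + 370,404 + 196,358 + 219,107 + 62,333 + 367,552 + 296,506 + 216,013 = 2,902,111.
2,902,111 ≤ 3,000,000, so Class I applies.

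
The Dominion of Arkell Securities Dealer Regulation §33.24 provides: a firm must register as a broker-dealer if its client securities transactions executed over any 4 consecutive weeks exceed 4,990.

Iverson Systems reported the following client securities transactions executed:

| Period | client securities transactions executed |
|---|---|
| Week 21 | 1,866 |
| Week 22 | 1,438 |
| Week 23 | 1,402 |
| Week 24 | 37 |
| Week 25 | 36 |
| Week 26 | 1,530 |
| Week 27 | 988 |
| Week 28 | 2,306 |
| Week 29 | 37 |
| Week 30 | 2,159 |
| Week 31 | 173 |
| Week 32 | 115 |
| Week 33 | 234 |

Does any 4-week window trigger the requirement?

Week 21–Week 24: 1,866 + 1,438 + 1,402 + 37 = 4,743 (under)
Week 22–Week 25: 1,438 + 1,402 + 37 + 36 = 2,913 (under)
Week 23–Week 26: 1,402 + 37 + 36 + 1,530 = 3,005 (under)
Week 24–Week 27: 37 + 36 + 1,530 + 988 = 2,591 (under)
Week 25–Week 28: 36 + 1,530 + 988 + 2,306 = 4,860 (under)
Week 26–Week 29: 1,530 + 988 + 2,306 + 37 = 4,861 (under)
Week 27–Week 30: 988 + 2,306 + 37 + 2,159 = 5,490 (over)
Week 28–Week 31: 2,306 + 37 + 2,159 + 173 = 4,675 (under)
Week 29–Week 32: 37 + 2,159 + 173 + 115 = 2,484 (under)
Week 30–Week 33: 2,159 + 173 + 115 + 234 = 2,681 (under)
At least one window exceeds 4,990.

Yes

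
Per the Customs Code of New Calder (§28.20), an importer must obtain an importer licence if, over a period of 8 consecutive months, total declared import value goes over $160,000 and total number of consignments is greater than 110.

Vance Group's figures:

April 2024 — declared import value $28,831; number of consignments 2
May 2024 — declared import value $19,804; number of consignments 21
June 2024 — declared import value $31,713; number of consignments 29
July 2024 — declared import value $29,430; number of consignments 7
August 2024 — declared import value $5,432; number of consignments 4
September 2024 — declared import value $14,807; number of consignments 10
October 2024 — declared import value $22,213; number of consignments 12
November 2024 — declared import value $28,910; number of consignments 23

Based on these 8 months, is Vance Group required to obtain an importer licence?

Total declared import value: $28,831 + $19,804 + $31,713 + $29,430 + $5,432 + $14,807 + $22,213 + $28,910 = $181,140 (> $160,000).
Total number of consignments: 2 + 21 + 29 + 7 + 4 + 10 + 12 + 23 = 108 (≤ 110).
The test is 'and': the rule requires both, and at least one is not exceeded.

No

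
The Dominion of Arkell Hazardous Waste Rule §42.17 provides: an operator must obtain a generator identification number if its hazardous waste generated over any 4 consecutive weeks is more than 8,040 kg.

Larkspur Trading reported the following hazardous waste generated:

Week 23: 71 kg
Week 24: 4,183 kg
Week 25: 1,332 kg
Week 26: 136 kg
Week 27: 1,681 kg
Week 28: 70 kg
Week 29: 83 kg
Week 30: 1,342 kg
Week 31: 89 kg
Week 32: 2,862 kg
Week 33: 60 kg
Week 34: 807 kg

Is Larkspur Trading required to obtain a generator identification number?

No

Week 23–Week 26: 71 kg + 4,183 kg + 1,332 kg + 136 kg = 5,722 kg (under)
Week 24–Week 27: 4,183 kg + 1,332 kg + 136 kg + 1,681 kg = 7,332 kg (under)
Week 25–Week 28: 1,332 kg + 136 kg + 1,681 kg + 70 kg = 3,219 kg (under)
Week 26–Week 29: 136 kg + 1,681 kg + 70 kg + 83 kg = 1,970 kg (under)
Week 27–Week 30: 1,681 kg + 70 kg + 83 kg + 1,342 kg = 3,176 kg (under)
Week 28–Week 31: 70 kg + 83 kg + 1,342 kg + 89 kg = 1,584 kg (under)
Week 29–Week 32: 83 kg + 1,342 kg + 89 kg + 2,862 kg = 4,376 kg (under)
Week 30–Week 33: 1,342 kg + 89 kg + 2,862 kg + 60 kg = 4,353 kg (under)
Week 31–Week 34: 89 kg + 2,862 kg + 60 kg + 807 kg = 3,818 kg (under)
No window exceeds 8,040 kg.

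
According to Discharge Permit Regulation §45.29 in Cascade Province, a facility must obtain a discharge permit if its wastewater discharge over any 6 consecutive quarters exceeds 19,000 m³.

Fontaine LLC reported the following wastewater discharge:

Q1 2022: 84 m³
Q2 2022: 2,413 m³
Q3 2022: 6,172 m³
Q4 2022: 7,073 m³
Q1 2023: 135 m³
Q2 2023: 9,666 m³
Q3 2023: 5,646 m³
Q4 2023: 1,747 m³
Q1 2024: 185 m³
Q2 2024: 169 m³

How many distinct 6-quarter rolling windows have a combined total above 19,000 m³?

Q1 2022–Q2 2023: 84 m³ + 2,413 m³ + 6,172 m³ + 7,073 m³ + 135 m³ + 9,666 m³ = 25,543 m³ (over)
Q2 2022–Q3 2023: 2,413 m³ + 6,172 m³ + 7,073 m³ + 135 m³ + 9,666 m³ + 5,646 m³ = 31,105 m³ (over)
Q3 2022–Q4 2023: 6,172 m³ + 7,073 m³ + 135 m³ + 9,666 m³ + 5,646 m³ + 1,747 m³ = 30,439 m³ (over)
Q4 2022–Q1 2024: 7,073 m³ + 135 m³ + 9,666 m³ + 5,646 m³ + 1,747 m³ + 185 m³ = 24,452 m³ (over)
Q1 2023–Q2 2024: 135 m³ + 9,666 m³ + 5,646 m³ + 1,747 m³ + 185 m³ + 169 m³ = 17,548 m³ (under)
4 windows exceed the threshold.

4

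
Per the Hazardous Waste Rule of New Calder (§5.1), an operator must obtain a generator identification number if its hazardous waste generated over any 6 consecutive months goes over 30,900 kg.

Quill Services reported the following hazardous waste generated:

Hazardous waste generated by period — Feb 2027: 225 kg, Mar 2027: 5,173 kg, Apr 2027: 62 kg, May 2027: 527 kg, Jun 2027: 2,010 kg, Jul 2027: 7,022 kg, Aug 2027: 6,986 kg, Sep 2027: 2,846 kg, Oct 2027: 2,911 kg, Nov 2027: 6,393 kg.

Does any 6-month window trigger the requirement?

No

Feb 2027–Jul 2027: 225 kg + 5,173 kg + 62 kg + 527 kg + 2,010 kg + 7,022 kg = 15,019 kg (under)
Mar 2027–Aug 2027: 5,173 kg + 62 kg + 527 kg + 2,010 kg + 7,022 kg + 6,986 kg = 21,780 kg (under)
Apr 2027–Sep 2027: 62 kg + 527 kg + 2,010 kg + 7,022 kg + 6,986 kg + 2,846 kg = 19,453 kg (under)
May 2027–Oct 2027: 527 kg + 2,010 kg + 7,022 kg + 6,986 kg + 2,846 kg + 2,911 kg = 22,302 kg (under)
Jun 2027–Nov 2027: 2,010 kg + 7,022 kg + 6,986 kg + 2,846 kg + 2,911 kg + 6,393 kg = 28,168 kg (under)
No window exceeds 30,900 kg.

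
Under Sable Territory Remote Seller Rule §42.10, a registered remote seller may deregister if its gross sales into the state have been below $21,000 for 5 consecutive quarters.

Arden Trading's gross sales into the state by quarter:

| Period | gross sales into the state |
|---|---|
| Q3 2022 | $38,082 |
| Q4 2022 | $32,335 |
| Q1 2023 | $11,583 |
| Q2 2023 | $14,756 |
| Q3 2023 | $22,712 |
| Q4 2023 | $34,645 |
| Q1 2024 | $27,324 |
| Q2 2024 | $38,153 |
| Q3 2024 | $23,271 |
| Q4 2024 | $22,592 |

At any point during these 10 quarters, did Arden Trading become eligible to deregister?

Quarters below $21,000: Q1 2023, Q2 2023.
Longest run of consecutive quarters below the threshold: 2.
2 < 5, so Arden Trading never became eligible.

No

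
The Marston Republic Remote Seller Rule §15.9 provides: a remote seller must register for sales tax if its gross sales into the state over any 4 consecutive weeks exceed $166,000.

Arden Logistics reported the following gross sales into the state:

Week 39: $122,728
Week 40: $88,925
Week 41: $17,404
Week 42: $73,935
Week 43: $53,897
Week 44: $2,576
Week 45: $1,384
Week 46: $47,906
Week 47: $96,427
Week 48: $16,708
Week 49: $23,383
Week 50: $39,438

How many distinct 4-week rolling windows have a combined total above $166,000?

4

Week 39–Week 42: $122,728 + $88,925 + $17,404 + $73,935 = $302,992 (over)
Week 40–Week 43: $88,925 + $17,404 + $73,935 + $53,897 = $234,161 (over)
Week 41–Week 44: $17,404 + $73,935 + $53,897 + $2,576 = $147,812 (under)
Week 42–Week 45: $73,935 + $53,897 + $2,576 + $1,384 = $131,792 (under)
Week 43–Week 46: $53,897 + $2,576 + $1,384 + $47,906 = $105,763 (under)
Week 44–Week 47: $2,576 + $1,384 + $47,906 + $96,427 = $148,293 (under)
Week 45–Week 48: $1,384 + $47,906 + $96,427 + $16,708 = $162,425 (under)
Week 46–Week 49: $47,906 + $96,427 + $16,708 + $23,383 = $184,424 (over)
Week 47–Week 50: $96,427 + $16,708 + $23,383 + $39,438 = $175,956 (over)
4 windows exceed the threshold.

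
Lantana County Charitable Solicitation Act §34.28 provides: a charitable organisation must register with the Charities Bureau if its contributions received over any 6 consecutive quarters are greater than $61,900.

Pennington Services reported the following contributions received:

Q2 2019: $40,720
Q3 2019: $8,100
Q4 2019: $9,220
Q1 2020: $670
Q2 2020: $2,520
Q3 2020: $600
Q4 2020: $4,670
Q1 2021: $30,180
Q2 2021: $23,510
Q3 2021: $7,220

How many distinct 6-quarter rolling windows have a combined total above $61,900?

2

Q2 2019–Q3 2020: $40,720 + $8,100 + $9,220 + $670 + $2,520 + $600 = $61,830 (under)
Q3 2019–Q4 2020: $8,100 + $9,220 + $670 + $2,520 + $600 + $4,670 = $25,780 (under)
Q4 2019–Q1 2021: $9,220 + $670 + $2,520 + $600 + $4,670 + $30,180 = $47,860 (under)
Q1 2020–Q2 2021: $670 + $2,520 + $600 + $4,670 + $30,180 + $23,510 = $62,150 (over)
Q2 2020–Q3 2021: $2,520 + $600 + $4,670 + $30,180 + $23,510 + $7,220 = $68,700 (over)
2 windows exceed the threshold.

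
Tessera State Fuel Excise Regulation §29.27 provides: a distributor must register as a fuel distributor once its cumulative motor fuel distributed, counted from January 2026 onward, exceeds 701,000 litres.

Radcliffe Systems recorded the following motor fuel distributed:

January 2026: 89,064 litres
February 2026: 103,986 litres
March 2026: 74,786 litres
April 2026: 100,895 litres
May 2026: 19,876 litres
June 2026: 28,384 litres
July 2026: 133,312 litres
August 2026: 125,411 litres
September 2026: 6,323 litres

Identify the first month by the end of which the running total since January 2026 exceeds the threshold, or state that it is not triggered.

Not triggered

Through January 2026: 89,064 litres
Through February 2026: 193,050 litres
Through March 2026: 267,836 litres
Through April 2026: 368,731 litres
Through May 2026: 388,607 litres
Through June 2026: 416,991 litres
Through July 2026: 550,303 litres
Through August 2026: 675,714 litres
Through September 2026: 682,037 litres
Final cumulative total 682,037 litres ≤ 701,000 litres; the threshold is never exceeded.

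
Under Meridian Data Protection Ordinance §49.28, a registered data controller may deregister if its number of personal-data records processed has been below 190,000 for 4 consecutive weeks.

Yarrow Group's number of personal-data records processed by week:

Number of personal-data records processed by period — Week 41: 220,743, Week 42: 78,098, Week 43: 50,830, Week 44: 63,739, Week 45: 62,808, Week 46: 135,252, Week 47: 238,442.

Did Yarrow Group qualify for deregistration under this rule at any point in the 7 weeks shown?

Yes

Weeks below 190,000: Week 42, Week 43, Week 44, Week 45, Week 46.
Longest run of consecutive weeks below the threshold: 5.
5 ≥ 4, so Yarrow Group became eligible.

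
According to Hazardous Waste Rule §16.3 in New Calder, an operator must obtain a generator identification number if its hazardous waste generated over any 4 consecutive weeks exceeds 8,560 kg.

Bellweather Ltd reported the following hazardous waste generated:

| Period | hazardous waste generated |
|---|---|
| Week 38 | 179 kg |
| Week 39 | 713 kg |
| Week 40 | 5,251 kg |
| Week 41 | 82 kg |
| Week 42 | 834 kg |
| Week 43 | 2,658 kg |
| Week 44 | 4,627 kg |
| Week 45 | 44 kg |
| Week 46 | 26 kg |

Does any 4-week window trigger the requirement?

Week 38–Week 41: 179 kg + 713 kg + 5,251 kg + 82 kg = 6,225 kg (under)
Week 39–Week 42: 713 kg + 5,251 kg + 82 kg + 834 kg = 6,880 kg (under)
Week 40–Week 43: 5,251 kg + 82 kg + 834 kg + 2,658 kg = 8,825 kg (over)
Week 41–Week 44: 82 kg + 834 kg + 2,658 kg + 4,627 kg = 8,201 kg (under)
Week 42–Week 45: 834 kg + 2,658 kg + 4,627 kg + 44 kg = 8,163 kg (under)
Week 43–Week 46: 2,658 kg + 4,627 kg + 44 kg + 26 kg = 7,355 kg (under)
At least one window exceeds 8,560 kg.

Yes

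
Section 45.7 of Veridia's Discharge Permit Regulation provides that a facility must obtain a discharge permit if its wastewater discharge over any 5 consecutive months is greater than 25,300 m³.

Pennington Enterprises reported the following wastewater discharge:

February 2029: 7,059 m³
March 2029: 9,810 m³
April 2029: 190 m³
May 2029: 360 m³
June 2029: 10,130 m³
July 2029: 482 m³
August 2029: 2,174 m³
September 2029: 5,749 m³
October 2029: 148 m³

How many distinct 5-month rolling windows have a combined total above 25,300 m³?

February 2029–June 2029: 7,059 m³ + 9,810 m³ + 190 m³ + 360 m³ + 10,130 m³ = 27,549 m³ (over)
March 2029–July 2029: 9,810 m³ + 190 m³ + 360 m³ + 10,130 m³ + 482 m³ = 20,972 m³ (under)
April 2029–August 2029: 190 m³ + 360 m³ + 10,130 m³ + 482 m³ + 2,174 m³ = 13,336 m³ (under)
May 2029–September 2029: 360 m³ + 10,130 m³ + 482 m³ + 2,174 m³ + 5,749 m³ = 18,895 m³ (under)
June 2029–October 2029: 10,130 m³ + 482 m³ + 2,174 m³ + 5,749 m³ + 148 m³ = 18,683 m³ (under)
1 window exceeds the threshold.

1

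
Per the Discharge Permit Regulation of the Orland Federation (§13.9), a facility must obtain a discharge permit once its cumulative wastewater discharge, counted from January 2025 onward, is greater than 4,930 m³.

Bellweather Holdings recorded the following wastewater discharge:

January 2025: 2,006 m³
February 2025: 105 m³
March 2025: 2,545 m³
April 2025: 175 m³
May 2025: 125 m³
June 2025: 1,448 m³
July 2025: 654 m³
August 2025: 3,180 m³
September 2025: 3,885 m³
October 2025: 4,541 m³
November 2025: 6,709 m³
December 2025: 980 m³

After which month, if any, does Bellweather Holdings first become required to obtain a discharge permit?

May 2025

Through January 2025: 2,006 m³
Through February 2025: 2,111 m³
Through March 2025: 4,656 m³
Through April 2025: 4,831 m³
Through May 2025: 4,956 m³ ← exceeds threshold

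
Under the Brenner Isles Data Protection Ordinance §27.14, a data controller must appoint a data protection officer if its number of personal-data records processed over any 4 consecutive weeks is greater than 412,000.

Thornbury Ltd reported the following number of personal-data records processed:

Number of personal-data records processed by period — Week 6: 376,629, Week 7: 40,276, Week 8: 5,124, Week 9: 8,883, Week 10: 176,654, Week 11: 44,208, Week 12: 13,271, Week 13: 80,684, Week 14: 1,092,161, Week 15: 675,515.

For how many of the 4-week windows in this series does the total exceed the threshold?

Week 6–Week 9: 376,629 + 40,276 + 5,124 + 8,883 = 430,912 (over)
Week 7–Week 10: 40,276 + 5,124 + 8,883 + 176,654 = 230,937 (under)
Week 8–Week 11: 5,124 + 8,883 + 176,654 + 44,208 = 234,869 (under)
Week 9–Week 12: 8,883 + 176,654 + 44,208 + 13,271 = 243,016 (under)
Week 10–Week 13: 176,654 + 44,208 + 13,271 + 80,684 = 314,817 (under)
Week 11–Week 14: 44,208 + 13,271 + 80,684 + 1,092,161 = 1,230,324 (over)
Week 12–Week 15: 13,271 + 80,684 + 1,092,161 + 675,515 = 1,861,631 (over)
3 windows exceed the threshold.

3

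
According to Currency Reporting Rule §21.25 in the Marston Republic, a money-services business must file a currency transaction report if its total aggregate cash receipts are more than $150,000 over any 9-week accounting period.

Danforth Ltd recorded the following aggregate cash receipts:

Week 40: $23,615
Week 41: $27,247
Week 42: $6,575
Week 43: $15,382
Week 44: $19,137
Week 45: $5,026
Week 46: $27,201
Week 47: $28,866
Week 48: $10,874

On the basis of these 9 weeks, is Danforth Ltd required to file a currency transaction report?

Total aggregate cash receipts: $23,615 + $27,247 + $6,575 + $15,382 + $19,137 + $5,026 + $27,201 + $28,866 + $10,874 = $163,923.
$163,923 > $150,000, so the threshold is exceeded.

Yes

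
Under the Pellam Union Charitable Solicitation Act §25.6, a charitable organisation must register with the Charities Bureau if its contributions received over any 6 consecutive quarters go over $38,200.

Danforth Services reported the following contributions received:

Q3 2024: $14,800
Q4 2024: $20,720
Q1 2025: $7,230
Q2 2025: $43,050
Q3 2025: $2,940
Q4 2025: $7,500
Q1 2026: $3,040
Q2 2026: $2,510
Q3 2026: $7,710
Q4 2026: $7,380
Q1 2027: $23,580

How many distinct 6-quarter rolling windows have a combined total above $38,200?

5

Q3 2024–Q4 2025: $14,800 + $20,720 + $7,230 + $43,050 + $2,940 + $7,500 = $96,240 (over)
Q4 2024–Q1 2026: $20,720 + $7,230 + $43,050 + $2,940 + $7,500 + $3,040 = $84,480 (over)
Q1 2025–Q2 2026: $7,230 + $43,050 + $2,940 + $7,500 + $3,040 + $2,510 = $66,270 (over)
Q2 2025–Q3 2026: $43,050 + $2,940 + $7,500 + $3,040 + $2,510 + $7,710 = $66,750 (over)
Q3 2025–Q4 2026: $2,940 + $7,500 + $3,040 + $2,510 + $7,710 + $7,380 = $31,080 (under)
Q4 2025–Q1 2027: $7,500 + $3,040 + $2,510 + $7,710 + $7,380 + $23,580 = $51,720 (over)
5 windows exceed the threshold.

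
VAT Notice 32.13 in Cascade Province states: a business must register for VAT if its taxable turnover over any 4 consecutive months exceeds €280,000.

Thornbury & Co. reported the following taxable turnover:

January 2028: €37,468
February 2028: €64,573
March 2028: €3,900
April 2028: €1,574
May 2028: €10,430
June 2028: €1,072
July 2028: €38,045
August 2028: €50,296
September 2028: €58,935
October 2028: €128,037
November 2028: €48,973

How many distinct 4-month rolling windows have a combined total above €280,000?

January 2028–April 2028: €37,468 + €64,573 + €3,900 + €1,574 = €107,515 (under)
February 2028–May 2028: €64,573 + €3,900 + €1,574 + €10,430 = €80,477 (under)
March 2028–June 2028: €3,900 + €1,574 + €10,430 + €1,072 = €16,976 (under)
April 2028–July 2028: €1,574 + €10,430 + €1,072 + €38,045 = €51,121 (under)
May 2028–August 2028: €10,430 + €1,072 + €38,045 + €50,296 = €99,843 (under)
June 2028–September 2028: €1,072 + €38,045 + €50,296 + €58,935 = €148,348 (under)
July 2028–October 2028: €38,045 + €50,296 + €58,935 + €128,037 = €275,313 (under)
August 2028–November 2028: €50,296 + €58,935 + €128,037 + €48,973 = €286,241 (over)
1 window exceeds the threshold.

1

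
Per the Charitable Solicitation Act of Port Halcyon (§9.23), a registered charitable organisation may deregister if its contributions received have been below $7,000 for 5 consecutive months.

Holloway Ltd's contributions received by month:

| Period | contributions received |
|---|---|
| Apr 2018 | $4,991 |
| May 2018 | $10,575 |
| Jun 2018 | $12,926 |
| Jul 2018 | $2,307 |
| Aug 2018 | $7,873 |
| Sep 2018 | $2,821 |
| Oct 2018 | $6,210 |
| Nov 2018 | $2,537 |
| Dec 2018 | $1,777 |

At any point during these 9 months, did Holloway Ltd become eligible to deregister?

No

Months below $7,000: Apr 2018, Jul 2018, Sep 2018, Oct 2018, Nov 2018, Dec 2018.
Longest run of consecutive months below the threshold: 4.
4 < 5, so Holloway Ltd never became eligible.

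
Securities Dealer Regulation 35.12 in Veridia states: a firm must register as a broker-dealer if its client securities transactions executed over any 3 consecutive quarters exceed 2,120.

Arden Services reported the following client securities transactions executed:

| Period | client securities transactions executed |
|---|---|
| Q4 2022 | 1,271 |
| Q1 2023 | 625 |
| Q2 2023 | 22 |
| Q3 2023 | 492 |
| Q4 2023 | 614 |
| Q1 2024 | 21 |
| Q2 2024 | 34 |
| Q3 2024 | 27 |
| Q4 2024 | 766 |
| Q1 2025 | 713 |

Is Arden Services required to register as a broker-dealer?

Q4 2022–Q2 2023: 1,271 + 625 + 22 = 1,918 (under)
Q1 2023–Q3 2023: 625 + 22 + 492 = 1,139 (under)
Q2 2023–Q4 2023: 22 + 492 + 614 = 1,128 (under)
Q3 2023–Q1 2024: 492 + 614 + 21 = 1,127 (under)
Q4 2023–Q2 2024: 614 + 21 + 34 = 669 (under)
Q1 2024–Q3 2024: 21 + 34 + 27 = 82 (under)
Q2 2024–Q4 2024: 34 + 27 + 766 = 827 (under)
Q3 2024–Q1 2025: 27 + 766 + 713 = 1,506 (under)
No window exceeds 2,120.

No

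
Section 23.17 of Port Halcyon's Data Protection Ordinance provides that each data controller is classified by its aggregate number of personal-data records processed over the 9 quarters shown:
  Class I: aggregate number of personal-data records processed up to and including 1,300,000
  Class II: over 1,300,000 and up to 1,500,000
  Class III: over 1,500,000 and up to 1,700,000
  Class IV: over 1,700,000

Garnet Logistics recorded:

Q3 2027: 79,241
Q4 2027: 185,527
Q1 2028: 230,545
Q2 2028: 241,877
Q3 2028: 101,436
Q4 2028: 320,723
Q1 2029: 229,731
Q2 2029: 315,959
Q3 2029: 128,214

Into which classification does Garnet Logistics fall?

Aggregate number of personal-data records processed: 79,241 + 185,527 + 230,545 + 241,877 + 101,436 + 320,723 + 229,731 + 315,959 + 128,214 = 1,833,253.
1,833,253 > 1,700,000, so Class IV applies.

Class IV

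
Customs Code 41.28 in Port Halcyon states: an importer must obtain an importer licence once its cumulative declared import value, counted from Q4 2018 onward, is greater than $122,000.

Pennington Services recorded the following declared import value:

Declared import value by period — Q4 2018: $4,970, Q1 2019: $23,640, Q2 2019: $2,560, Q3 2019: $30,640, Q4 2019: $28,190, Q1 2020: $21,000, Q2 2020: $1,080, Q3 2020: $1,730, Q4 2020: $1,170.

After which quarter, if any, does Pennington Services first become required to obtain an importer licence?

Through Q4 2018: $4,970
Through Q1 2019: $28,610
Through Q2 2019: $31,170
Through Q3 2019: $61,810
Through Q4 2019: $90,000
Through Q1 2020: $111,000
Through Q2 2020: $112,080
Through Q3 2020: $113,810
Through Q4 2020: $114,980
Final cumulative total $114,980 ≤ $122,000; the threshold is never exceeded.

Not triggered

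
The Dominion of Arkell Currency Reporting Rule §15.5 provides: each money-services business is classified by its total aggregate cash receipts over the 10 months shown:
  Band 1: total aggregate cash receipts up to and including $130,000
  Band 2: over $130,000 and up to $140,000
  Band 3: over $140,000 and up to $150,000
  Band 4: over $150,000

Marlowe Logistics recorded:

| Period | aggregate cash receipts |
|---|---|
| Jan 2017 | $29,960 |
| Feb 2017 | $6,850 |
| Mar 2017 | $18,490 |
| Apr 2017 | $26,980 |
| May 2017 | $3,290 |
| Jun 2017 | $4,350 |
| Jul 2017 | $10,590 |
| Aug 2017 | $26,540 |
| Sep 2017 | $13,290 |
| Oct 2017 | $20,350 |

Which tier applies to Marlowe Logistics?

Total aggregate cash receipts: $29,960 + $6,850 + $18,490 + $26,980 + $3,290 + $4,350 + $10,590 + $26,540 + $13,290 + $20,350 = $160,690.
$160,690 > $150,000, so Band 4 applies.

Band 4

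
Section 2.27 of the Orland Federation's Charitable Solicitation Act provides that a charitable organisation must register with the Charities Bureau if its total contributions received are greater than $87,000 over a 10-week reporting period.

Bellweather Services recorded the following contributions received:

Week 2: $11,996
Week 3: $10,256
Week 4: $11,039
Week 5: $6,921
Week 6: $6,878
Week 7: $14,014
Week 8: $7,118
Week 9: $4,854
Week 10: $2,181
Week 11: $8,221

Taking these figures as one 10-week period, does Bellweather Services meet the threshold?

Total contributions received: $11,996 + $10,256 + $11,039 + $6,921 + $6,878 + $14,014 + $7,118 + $4,854 + $2,181 + $8,221 = $83,478.
$83,478 ≤ $87,000, so the threshold is not exceeded.

No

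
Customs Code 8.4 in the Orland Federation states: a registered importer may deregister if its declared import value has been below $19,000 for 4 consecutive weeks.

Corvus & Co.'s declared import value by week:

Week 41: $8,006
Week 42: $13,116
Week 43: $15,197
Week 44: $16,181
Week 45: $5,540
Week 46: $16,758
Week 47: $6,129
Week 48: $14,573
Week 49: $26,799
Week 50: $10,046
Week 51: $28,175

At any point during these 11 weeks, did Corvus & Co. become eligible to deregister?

Yes

Weeks below $19,000: Week 41, Week 42, Week 43, Week 44, Week 45, Week 46, Week 47, Week 48, Week 50.
Longest run of consecutive weeks below the threshold: 8.
8 ≥ 4, so Corvus & Co. became eligible.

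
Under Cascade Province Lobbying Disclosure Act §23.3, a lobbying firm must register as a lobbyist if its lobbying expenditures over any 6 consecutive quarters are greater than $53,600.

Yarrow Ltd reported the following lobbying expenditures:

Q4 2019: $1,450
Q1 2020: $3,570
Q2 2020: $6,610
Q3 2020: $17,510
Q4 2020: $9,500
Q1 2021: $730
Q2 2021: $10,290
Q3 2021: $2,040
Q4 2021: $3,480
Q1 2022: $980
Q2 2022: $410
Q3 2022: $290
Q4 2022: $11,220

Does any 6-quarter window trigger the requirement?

Q4 2019–Q1 2021: $1,450 + $3,570 + $6,610 + $17,510 + $9,500 + $730 = $39,370 (under)
Q1 2020–Q2 2021: $3,570 + $6,610 + $17,510 + $9,500 + $730 + $10,290 = $48,210 (under)
Q2 2020–Q3 2021: $6,610 + $17,510 + $9,500 + $730 + $10,290 + $2,040 = $46,680 (under)
Q3 2020–Q4 2021: $17,510 + $9,500 + $730 + $10,290 + $2,040 + $3,480 = $43,550 (under)
Q4 2020–Q1 2022: $9,500 + $730 + $10,290 + $2,040 + $3,480 + $980 = $27,020 (under)
Q1 2021–Q2 2022: $730 + $10,290 + $2,040 + $3,480 + $980 + $410 = $17,930 (under)
Q2 2021–Q3 2022: $10,290 + $2,040 + $3,480 + $980 + $410 + $290 = $17,490 (under)
Q3 2021–Q4 2022: $2,040 + $3,480 + $980 + $410 + $290 + $11,220 = $18,420 (under)
No window exceeds $53,600.

No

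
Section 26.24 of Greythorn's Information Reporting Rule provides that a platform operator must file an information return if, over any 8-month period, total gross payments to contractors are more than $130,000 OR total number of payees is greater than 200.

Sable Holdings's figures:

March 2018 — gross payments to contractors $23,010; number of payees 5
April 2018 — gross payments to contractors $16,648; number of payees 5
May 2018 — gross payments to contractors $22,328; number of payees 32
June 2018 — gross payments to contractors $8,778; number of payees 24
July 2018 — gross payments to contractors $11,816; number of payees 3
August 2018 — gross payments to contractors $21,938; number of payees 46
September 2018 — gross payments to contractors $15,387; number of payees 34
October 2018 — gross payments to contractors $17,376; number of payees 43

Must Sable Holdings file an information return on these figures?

Total gross payments to contractors: $23,010 + $16,648 + $22,328 + $8,778 + $11,816 + $21,938 + $15,387 + $17,376 = $137,281 (> $130,000).
Total number of payees: 5 + 5 + 32 + 24 + 3 + 46 + 34 + 43 = 192 (≤ 200).
The test is 'or': at least one threshold is exceeded.

Yes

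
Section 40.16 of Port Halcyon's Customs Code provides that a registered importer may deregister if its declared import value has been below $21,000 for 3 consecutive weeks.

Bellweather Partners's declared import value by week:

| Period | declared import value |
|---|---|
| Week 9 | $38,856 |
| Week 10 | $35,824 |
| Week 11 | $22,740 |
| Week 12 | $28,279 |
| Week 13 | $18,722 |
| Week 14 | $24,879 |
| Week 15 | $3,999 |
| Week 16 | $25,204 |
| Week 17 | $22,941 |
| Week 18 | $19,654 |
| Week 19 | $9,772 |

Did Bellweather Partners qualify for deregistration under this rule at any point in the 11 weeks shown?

Weeks below $21,000: Week 13, Week 15, Week 18, Week 19.
Longest run of consecutive weeks below the threshold: 2.
2 < 3, so Bellweather Partners never became eligible.

No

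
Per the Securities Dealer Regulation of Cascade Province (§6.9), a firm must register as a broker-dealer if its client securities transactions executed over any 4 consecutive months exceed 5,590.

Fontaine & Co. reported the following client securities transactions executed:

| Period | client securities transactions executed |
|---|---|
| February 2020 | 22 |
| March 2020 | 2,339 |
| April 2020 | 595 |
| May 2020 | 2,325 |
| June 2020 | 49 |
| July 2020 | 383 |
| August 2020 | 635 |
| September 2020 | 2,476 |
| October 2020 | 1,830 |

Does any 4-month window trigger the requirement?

February 2020–May 2020: 22 + 2,339 + 595 + 2,325 = 5,281 (under)
March 2020–June 2020: 2,339 + 595 + 2,325 + 49 = 5,308 (under)
April 2020–July 2020: 595 + 2,325 + 49 + 383 = 3,352 (under)
May 2020–August 2020: 2,325 + 49 + 383 + 635 = 3,392 (under)
June 2020–September 2020: 49 + 383 + 635 + 2,476 = 3,543 (under)
July 2020–October 2020: 383 + 635 + 2,476 + 1,830 = 5,324 (under)
No window exceeds 5,590.

No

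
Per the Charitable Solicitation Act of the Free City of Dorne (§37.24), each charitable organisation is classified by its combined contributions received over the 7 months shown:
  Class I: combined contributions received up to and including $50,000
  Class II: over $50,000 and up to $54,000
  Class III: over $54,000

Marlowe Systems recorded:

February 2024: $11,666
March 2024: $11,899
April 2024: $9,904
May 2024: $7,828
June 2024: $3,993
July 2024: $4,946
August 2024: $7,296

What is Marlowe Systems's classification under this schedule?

Combined contributions received: $11,666 + $11,899 + $9,904 + $7,828 + $3,993 + $4,946 + $7,296 = $57,532.
$57,532 > $54,000, so Class III applies.

Class III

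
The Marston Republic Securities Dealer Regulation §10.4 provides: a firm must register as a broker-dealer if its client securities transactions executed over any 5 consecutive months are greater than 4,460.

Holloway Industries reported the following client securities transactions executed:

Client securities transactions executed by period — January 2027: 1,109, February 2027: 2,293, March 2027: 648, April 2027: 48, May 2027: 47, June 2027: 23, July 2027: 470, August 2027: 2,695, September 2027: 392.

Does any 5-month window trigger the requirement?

January 2027–May 2027: 1,109 + 2,293 + 648 + 48 + 47 = 4,145 (under)
February 2027–June 2027: 2,293 + 648 + 48 + 47 + 23 = 3,059 (under)
March 2027–July 2027: 648 + 48 + 47 + 23 + 470 = 1,236 (under)
April 2027–August 2027: 48 + 47 + 23 + 470 + 2,695 = 3,283 (under)
May 2027–September 2027: 47 + 23 + 470 + 2,695 + 392 = 3,627 (under)
No window exceeds 4,460.

No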